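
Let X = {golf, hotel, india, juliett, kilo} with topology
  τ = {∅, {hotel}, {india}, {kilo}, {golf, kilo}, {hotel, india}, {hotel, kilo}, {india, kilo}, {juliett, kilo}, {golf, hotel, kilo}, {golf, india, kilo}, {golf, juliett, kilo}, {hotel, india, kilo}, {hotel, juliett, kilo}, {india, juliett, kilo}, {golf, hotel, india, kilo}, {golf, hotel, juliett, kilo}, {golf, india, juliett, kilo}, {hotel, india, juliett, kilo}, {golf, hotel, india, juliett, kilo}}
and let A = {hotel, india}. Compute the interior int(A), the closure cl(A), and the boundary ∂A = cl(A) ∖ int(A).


int(A) = {hotel, india}, cl(A) = {hotel, india}, ∂A = ∅.

Closed sets in (X, τ) are complements of opens:
  closed(X, τ) = {∅, {golf}, {hotel}, {india}, {juliett}, {golf, hotel}, {golf, india}, {golf, juliett}, {hotel, india}, {hotel, juliett}, {india, juliett}, {golf, hotel, india}, {golf, hotel, juliett}, {golf, india, juliett}, {golf, juliett, kilo}, {hotel, india, juliett}, {golf, hotel, india, juliett}, {golf, hotel, juliett, kilo}, {golf, india, juliett, kilo}, {golf, hotel, india, juliett, kilo}}.
int(A) = ⋃ {U ∈ τ : U ⊆ A}. Opens contained in A: ∅, {hotel}, {india}, {hotel, india}.
Taking the union of these: int(A) = {hotel, india}.
cl(A) = ⋂ {C closed : A ⊆ C}. Closed sets containing A: {hotel, india}, {golf, hotel, india}, {hotel, india, juliett}, {golf, hotel, india, juliett}, {golf, hotel, india, juliett, kilo}.
Intersecting these: cl(A) = {hotel, india}.
∂A = cl(A) ∖ int(A) = {hotel, india} ∖ {hotel, india} = ∅.


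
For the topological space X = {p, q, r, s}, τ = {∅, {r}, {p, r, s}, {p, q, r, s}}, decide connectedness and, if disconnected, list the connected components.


(X, τ) is connected.

Find clopen sets (U ∈ τ with X ∖ U ∈ τ):
  U = ∅, X ∖ U = {p, q, r, s} — both open, so U is clopen.
  U = {p, q, r, s}, X ∖ U = ∅ — both open, so U is clopen.
Only trivial clopens (∅ and X) exist, so (X, τ) is connected.
Compute connected components by grouping points that agree on all clopens:
  component: {p, q, r, s}


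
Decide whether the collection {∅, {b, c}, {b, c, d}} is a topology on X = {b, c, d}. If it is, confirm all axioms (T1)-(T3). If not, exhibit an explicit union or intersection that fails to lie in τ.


τ IS a topology on X.

Axiom (T1): ∅ ∈ τ? Yes; X ∈ τ? Yes.
Axiom (T2/T3): check pairwise unions and intersections of members of τ.
All pairwise intersections and unions checked — each lies in τ. Therefore τ satisfies (T1), (T2), (T3): it IS a topology on X.


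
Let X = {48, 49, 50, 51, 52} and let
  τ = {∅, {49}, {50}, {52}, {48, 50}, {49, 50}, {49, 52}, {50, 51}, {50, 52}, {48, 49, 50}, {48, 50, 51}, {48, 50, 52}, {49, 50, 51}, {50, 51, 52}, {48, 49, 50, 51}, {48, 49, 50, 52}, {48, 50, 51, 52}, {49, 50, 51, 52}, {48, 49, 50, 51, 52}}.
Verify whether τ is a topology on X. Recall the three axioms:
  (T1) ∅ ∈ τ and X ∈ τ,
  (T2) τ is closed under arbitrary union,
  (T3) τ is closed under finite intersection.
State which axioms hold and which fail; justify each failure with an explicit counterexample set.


τ is NOT a topology on X.

Axiom (T1): ∅ ∈ τ? Yes; X ∈ τ? Yes.
Axiom (T2/T3): check pairwise unions and intersections of members of τ.
Counterexample for (T2): {49} ∪ {50, 52} = {49, 50, 52} ∉ τ. Therefore τ is NOT a topology.


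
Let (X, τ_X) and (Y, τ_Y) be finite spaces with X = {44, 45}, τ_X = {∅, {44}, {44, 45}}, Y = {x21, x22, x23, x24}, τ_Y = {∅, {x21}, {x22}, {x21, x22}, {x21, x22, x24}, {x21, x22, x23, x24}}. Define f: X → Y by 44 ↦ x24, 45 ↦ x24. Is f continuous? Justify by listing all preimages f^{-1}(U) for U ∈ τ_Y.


f IS continuous.

Compute f^{-1}(U) for each U ∈ τ_Y:
  U = ∅: f^{-1}(U) = ∅ ∈ τ_X ✓.
  U = {x21}: f^{-1}(U) = ∅ ∈ τ_X ✓.
  U = {x22}: f^{-1}(U) = ∅ ∈ τ_X ✓.
  U = {x21, x22}: f^{-1}(U) = ∅ ∈ τ_X ✓.
  U = {x21, x22, x24}: f^{-1}(U) = {44, 45} ∈ τ_X ✓.
  U = {x21, x22, x23, x24}: f^{-1}(U) = {44, 45} ∈ τ_X ✓.
Every preimage lies in τ_X, so f IS continuous.


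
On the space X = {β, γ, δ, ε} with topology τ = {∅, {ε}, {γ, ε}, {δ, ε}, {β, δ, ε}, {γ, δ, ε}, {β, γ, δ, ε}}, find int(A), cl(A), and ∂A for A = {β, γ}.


int(A) = ∅, cl(A) = {β, γ}, ∂A = {β, γ}.

Closed sets in (X, τ) are complements of opens:
  closed(X, τ) = {∅, {β}, {γ}, {β, γ}, {β, δ}, {β, γ, δ}, {β, γ, δ, ε}}.
int(A) = ⋃ {U ∈ τ : U ⊆ A}. Opens contained in A: ∅.
Taking the union of these: int(A) = ∅.
cl(A) = ⋂ {C closed : A ⊆ C}. Closed sets containing A: {β, γ}, {β, γ, δ}, {β, γ, δ, ε}.
Intersecting these: cl(A) = {β, γ}.
∂A = cl(A) ∖ int(A) = {β, γ} ∖ ∅ = {β, γ}.


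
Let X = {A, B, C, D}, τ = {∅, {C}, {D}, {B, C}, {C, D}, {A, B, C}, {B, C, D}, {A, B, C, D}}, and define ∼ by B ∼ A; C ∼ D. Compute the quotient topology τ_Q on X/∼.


X/∼ = {[A=B], [C=D]}; |τ_Q| = 3.

Equivalence classes: [A=B], [C=D].
Quotient map π: X → X/∼ sends A ↦ [A=B], B ↦ [A=B], C ↦ [C=D], D ↦ [C=D].
For each subset V ⊆ X/∼, compute π^{-1}(V) ⊆ X and check whether π^{-1}(V) ∈ τ. V is open in τ_Q iff π^{-1}(V) ∈ τ.
  V = {}: π^{-1}(V) = ∅ ∈ τ ✓.
  V = {[A=B]}: π^{-1}(V) = {A, B} ∉ τ ✗.
  V = {[C=D]}: π^{-1}(V) = {C, D} ∈ τ ✓.
  V = {[A=B], [C=D]}: π^{-1}(V) = {A, B, C, D} ∈ τ ✓.
Open sets in the quotient: τ_Q = {{}, {[C=D]}, {[A=B], [C=D]}} (3 elements).


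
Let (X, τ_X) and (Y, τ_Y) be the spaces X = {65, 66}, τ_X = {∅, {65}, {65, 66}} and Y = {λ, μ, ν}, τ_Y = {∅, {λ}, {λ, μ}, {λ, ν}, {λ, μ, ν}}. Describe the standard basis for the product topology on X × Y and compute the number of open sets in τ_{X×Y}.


Basis B = {∅ × ∅, {65} × {λ}, {65} × {λ, μ}, {65} × {λ, ν}, {65, 66} × {λ}, {65} × {λ, μ, ν}, {65, 66} × {λ, μ}, {65, 66} × {λ, ν}, {65, 66} × {λ, μ, ν}}; |τ_{X×Y}| = 14.

Enumerate products U × V with U ∈ τ_X, V ∈ τ_Y (deduplicated):
  ∅ × ∅ = {} (∅)
  {65} × {λ} = {(65,λ)}
  {65} × {λ, μ} = {(65,λ), (65,μ)}
  {65} × {λ, ν} = {(65,λ), (65,ν)}
  {65, 66} × {λ} = {(65,λ), (66,λ)}
  {65} × {λ, μ, ν} = {(65,λ), (65,μ), (65,ν)}
  {65, 66} × {λ, μ} = {(65,λ), (65,μ), (66,λ), (66,μ)}
  {65, 66} × {λ, ν} = {(65,λ), (65,ν), (66,λ), (66,ν)}
  {65, 66} × {λ, μ, ν} = {(65,λ), (65,μ), (65,ν), (66,λ), (66,μ), (66,ν)}
These 9 distinct sets form the basis B.
Close under arbitrary unions to get τ_{X×Y}; counting gives |τ_{X×Y}| = 14.


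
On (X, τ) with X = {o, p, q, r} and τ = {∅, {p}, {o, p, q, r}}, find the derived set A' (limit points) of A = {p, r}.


A' = {o, q, r}

For each x ∈ X, list the open sets U ∈ τ with x ∈ U, then check whether U ∩ (A ∖ {x}) ≠ ∅ for every such U.
  x = o: opens ∋ x are {o, p, q, r}; each meets A ∖ {o}, so x IS a limit point.
  x = p: open {p} ∋ x has {p} ∩ (A ∖ {p}) = ∅, so x is NOT a limit point.
  x = q: opens ∋ x are {o, p, q, r}; each meets A ∖ {q}, so x IS a limit point.
  x = r: opens ∋ x are {o, p, q, r}; each meets A ∖ {r}, so x IS a limit point.
Collecting: A' = {o, q, r}.


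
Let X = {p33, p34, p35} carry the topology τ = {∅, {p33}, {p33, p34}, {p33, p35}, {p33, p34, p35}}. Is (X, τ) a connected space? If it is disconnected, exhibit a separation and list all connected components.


(X, τ) is connected.

Find clopen sets (U ∈ τ with X ∖ U ∈ τ):
  U = ∅, X ∖ U = {p33, p34, p35} — both open, so U is clopen.
  U = {p33, p34, p35}, X ∖ U = ∅ — both open, so U is clopen.
Only trivial clopens (∅ and X) exist, so (X, τ) is connected.
Compute connected components by grouping points that agree on all clopens:
  component: {p33, p34, p35}


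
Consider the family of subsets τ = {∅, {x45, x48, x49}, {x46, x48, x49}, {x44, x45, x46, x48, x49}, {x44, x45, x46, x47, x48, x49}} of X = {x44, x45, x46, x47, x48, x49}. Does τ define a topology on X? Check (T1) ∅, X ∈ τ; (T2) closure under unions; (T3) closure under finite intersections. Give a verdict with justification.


τ is NOT a topology on X.

Axiom (T1): ∅ ∈ τ? Yes; X ∈ τ? Yes.
Axiom (T2/T3): check pairwise unions and intersections of members of τ.
Counterexample for (T3): {x45, x48, x49} ∩ {x46, x48, x49} = {x48, x49} ∉ τ. Therefore τ is NOT a topology.


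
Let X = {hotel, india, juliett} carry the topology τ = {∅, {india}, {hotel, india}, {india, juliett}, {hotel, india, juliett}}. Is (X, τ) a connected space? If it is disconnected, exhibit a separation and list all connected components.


(X, τ) is connected.

Find clopen sets (U ∈ τ with X ∖ U ∈ τ):
  U = ∅, X ∖ U = {hotel, india, juliett} — both open, so U is clopen.
  U = {hotel, india, juliett}, X ∖ U = ∅ — both open, so U is clopen.
Only trivial clopens (∅ and X) exist, so (X, τ) is connected.
Compute connected components by grouping points that agree on all clopens:
  component: {hotel, india, juliett}


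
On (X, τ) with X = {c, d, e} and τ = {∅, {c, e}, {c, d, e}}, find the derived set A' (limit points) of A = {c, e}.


A' = {c, d, e}

For each x ∈ X, list the open sets U ∈ τ with x ∈ U, then check whether U ∩ (A ∖ {x}) ≠ ∅ for every such U.
  x = c: opens ∋ x are {c, e}, {c, d, e}; each meets A ∖ {c}, so x IS a limit point.
  x = d: opens ∋ x are {c, d, e}; each meets A ∖ {d}, so x IS a limit point.
  x = e: opens ∋ x are {c, e}, {c, d, e}; each meets A ∖ {e}, so x IS a limit point.
Collecting: A' = {c, d, e}.


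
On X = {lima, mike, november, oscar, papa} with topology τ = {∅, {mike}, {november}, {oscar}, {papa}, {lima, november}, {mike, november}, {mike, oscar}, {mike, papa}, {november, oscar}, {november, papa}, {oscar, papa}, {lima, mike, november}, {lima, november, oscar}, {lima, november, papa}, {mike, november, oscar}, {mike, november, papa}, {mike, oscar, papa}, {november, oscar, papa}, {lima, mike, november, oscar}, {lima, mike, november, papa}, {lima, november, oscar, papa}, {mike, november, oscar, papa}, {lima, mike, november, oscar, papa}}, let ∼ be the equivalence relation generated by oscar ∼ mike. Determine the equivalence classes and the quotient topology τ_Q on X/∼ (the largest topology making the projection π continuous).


X/∼ = {[lima], [mike=oscar], [november], [papa]}; |τ_Q| = 12.

Equivalence classes: [lima], [mike=oscar], [november], [papa].
Quotient map π: X → X/∼ sends lima ↦ [lima], mike ↦ [mike=oscar], november ↦ [november], oscar ↦ [mike=oscar], papa ↦ [papa].
For each subset V ⊆ X/∼, compute π^{-1}(V) ⊆ X and check whether π^{-1}(V) ∈ τ. V is open in τ_Q iff π^{-1}(V) ∈ τ.
  V = {}: π^{-1}(V) = ∅ ∈ τ ✓.
  V = {[lima]}: π^{-1}(V) = {lima} ∉ τ ✗.
  V = {[mike=oscar]}: π^{-1}(V) = {mike, oscar} ∈ τ ✓.
  V = {[lima], [mike=oscar]}: π^{-1}(V) = {lima, mike, oscar} ∉ τ ✗.
  V = {[november]}: π^{-1}(V) = {november} ∈ τ ✓.
  V = {[lima], [november]}: π^{-1}(V) = {lima, november} ∈ τ ✓.
  V = {[mike=oscar], [november]}: π^{-1}(V) = {mike, november, oscar} ∈ τ ✓.
  V = {[lima], [mike=oscar], [november]}: π^{-1}(V) = {lima, mike, november, oscar} ∈ τ ✓.
  V = {[papa]}: π^{-1}(V) = {papa} ∈ τ ✓.
  V = {[lima], [papa]}: π^{-1}(V) = {lima, papa} ∉ τ ✗.
  V = {[mike=oscar], [papa]}: π^{-1}(V) = {mike, oscar, papa} ∈ τ ✓.
  V = {[lima], [mike=oscar], [papa]}: π^{-1}(V) = {lima, mike, oscar, papa} ∉ τ ✗.
  V = {[november], [papa]}: π^{-1}(V) = {november, papa} ∈ τ ✓.
  V = {[lima], [november], [papa]}: π^{-1}(V) = {lima, november, papa} ∈ τ ✓.
  V = {[mike=oscar], [november], [papa]}: π^{-1}(V) = {mike, november, oscar, papa} ∈ τ ✓.
  V = {[lima], [mike=oscar], [november], [papa]}: π^{-1}(V) = {lima, mike, november, oscar, papa} ∈ τ ✓.
Open sets in the quotient: τ_Q = {{}, {[mike=oscar]}, {[november]}, {[lima], [november]}, {[mike=oscar], [november]}, {[lima], [mike=oscar], [november]}, {[papa]}, {[mike=oscar], [papa]}, {[november], [papa]}, {[lima], [november], [papa]}, {[mike=oscar], [november], [papa]}, {[lima], [mike=oscar], [november], [papa]}} (12 elements).


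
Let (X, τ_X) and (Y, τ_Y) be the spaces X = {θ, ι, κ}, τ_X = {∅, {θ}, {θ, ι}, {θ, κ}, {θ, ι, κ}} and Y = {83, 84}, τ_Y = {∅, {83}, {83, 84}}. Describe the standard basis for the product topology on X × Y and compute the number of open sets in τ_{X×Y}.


Basis B = {∅ × ∅, {θ} × {83}, {θ} × {83, 84}, {θ, ι} × {83}, {θ, κ} × {83}, {θ, ι, κ} × {83}, {θ, ι} × {83, 84}, {θ, κ} × {83, 84}, {θ, ι, κ} × {83, 84}}; |τ_{X×Y}| = 14.

Enumerate products U × V with U ∈ τ_X, V ∈ τ_Y (deduplicated):
  ∅ × ∅ = {} (∅)
  {θ} × {83} = {(θ,83)}
  {θ} × {83, 84} = {(θ,83), (θ,84)}
  {θ, ι} × {83} = {(θ,83), (ι,83)}
  {θ, κ} × {83} = {(θ,83), (κ,83)}
  {θ, ι, κ} × {83} = {(θ,83), (ι,83), (κ,83)}
  {θ, ι} × {83, 84} = {(θ,83), (θ,84), (ι,83), (ι,84)}
  {θ, κ} × {83, 84} = {(θ,83), (θ,84), (κ,83), (κ,84)}
  {θ, ι, κ} × {83, 84} = {(θ,83), (θ,84), (ι,83), (ι,84), (κ,83), (κ,84)}
These 9 distinct sets form the basis B.
Close under arbitrary unions to get τ_{X×Y}; counting gives |τ_{X×Y}| = 14.


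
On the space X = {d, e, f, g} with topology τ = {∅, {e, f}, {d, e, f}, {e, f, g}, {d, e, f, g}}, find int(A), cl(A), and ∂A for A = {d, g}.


int(A) = ∅, cl(A) = {d, g}, ∂A = {d, g}.

Closed sets in (X, τ) are complements of opens:
  closed(X, τ) = {∅, {d}, {g}, {d, g}, {d, e, f, g}}.
int(A) = ⋃ {U ∈ τ : U ⊆ A}. Opens contained in A: ∅.
Taking the union of these: int(A) = ∅.
cl(A) = ⋂ {C closed : A ⊆ C}. Closed sets containing A: {d, g}, {d, e, f, g}.
Intersecting these: cl(A) = {d, g}.
∂A = cl(A) ∖ int(A) = {d, g} ∖ ∅ = {d, g}.


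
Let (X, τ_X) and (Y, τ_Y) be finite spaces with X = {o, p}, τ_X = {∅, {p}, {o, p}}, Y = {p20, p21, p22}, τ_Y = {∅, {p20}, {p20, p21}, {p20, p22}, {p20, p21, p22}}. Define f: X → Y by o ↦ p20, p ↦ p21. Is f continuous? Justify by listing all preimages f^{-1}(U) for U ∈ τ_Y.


f is NOT continuous.

Compute f^{-1}(U) for each U ∈ τ_Y:
  U = ∅: f^{-1}(U) = ∅ ∈ τ_X ✓.
  U = {p20}: f^{-1}(U) = {o} ∉ τ_X ✗.
  U = {p20, p21}: f^{-1}(U) = {o, p} ∈ τ_X ✓.
  U = {p20, p22}: f^{-1}(U) = {o} ∉ τ_X ✗.
  U = {p20, p21, p22}: f^{-1}(U) = {o, p} ∈ τ_X ✓.
Found U = {p20} with f^{-1}(U) = {o} not in τ_X. Therefore f is NOT continuous.


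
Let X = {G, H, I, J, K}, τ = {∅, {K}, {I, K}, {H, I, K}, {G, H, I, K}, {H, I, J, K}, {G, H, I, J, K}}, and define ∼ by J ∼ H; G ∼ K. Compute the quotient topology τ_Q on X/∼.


X/∼ = {[G=K], [H=J], [I]}; |τ_Q| = 2.

Equivalence classes: [G=K], [H=J], [I].
Quotient map π: X → X/∼ sends G ↦ [G=K], H ↦ [H=J], I ↦ [I], J ↦ [H=J], K ↦ [G=K].
For each subset V ⊆ X/∼, compute π^{-1}(V) ⊆ X and check whether π^{-1}(V) ∈ τ. V is open in τ_Q iff π^{-1}(V) ∈ τ.
  V = {}: π^{-1}(V) = ∅ ∈ τ ✓.
  V = {[G=K]}: π^{-1}(V) = {G, K} ∉ τ ✗.
  V = {[H=J]}: π^{-1}(V) = {H, J} ∉ τ ✗.
  V = {[G=K], [H=J]}: π^{-1}(V) = {G, H, J, K} ∉ τ ✗.
  V = {[I]}: π^{-1}(V) = {I} ∉ τ ✗.
  V = {[G=K], [I]}: π^{-1}(V) = {G, I, K} ∉ τ ✗.
  V = {[H=J], [I]}: π^{-1}(V) = {H, I, J} ∉ τ ✗.
  V = {[G=K], [H=J], [I]}: π^{-1}(V) = {G, H, I, J, K} ∈ τ ✓.
Open sets in the quotient: τ_Q = {{}, {[G=K], [H=J], [I]}} (2 elements).


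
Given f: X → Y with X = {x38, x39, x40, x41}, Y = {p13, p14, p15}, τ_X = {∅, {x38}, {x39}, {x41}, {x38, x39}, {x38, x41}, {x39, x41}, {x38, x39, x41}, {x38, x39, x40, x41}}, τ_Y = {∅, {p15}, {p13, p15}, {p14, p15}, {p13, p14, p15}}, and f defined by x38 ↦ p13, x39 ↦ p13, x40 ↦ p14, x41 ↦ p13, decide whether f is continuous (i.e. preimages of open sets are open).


f is NOT continuous.

Compute f^{-1}(U) for each U ∈ τ_Y:
  U = ∅: f^{-1}(U) = ∅ ∈ τ_X ✓.
  U = {p15}: f^{-1}(U) = ∅ ∈ τ_X ✓.
  U = {p13, p15}: f^{-1}(U) = {x38, x39, x41} ∈ τ_X ✓.
  U = {p14, p15}: f^{-1}(U) = {x40} ∉ τ_X ✗.
  U = {p13, p14, p15}: f^{-1}(U) = {x38, x39, x40, x41} ∈ τ_X ✓.
Found U = {p14, p15} with f^{-1}(U) = {x40} not in τ_X. Therefore f is NOT continuous.


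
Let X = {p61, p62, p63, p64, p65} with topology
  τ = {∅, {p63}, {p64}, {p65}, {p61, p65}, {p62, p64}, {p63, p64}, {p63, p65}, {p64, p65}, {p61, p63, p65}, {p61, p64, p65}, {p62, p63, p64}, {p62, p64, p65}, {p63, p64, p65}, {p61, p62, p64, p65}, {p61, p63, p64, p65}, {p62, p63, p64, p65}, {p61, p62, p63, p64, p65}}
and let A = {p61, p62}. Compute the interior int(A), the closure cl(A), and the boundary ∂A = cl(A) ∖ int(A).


int(A) = ∅, cl(A) = {p61, p62}, ∂A = {p61, p62}.

Closed sets in (X, τ) are complements of opens:
  closed(X, τ) = {∅, {p61}, {p62}, {p63}, {p61, p62}, {p61, p63}, {p61, p65}, {p62, p63}, {p62, p64}, {p61, p62, p63}, {p61, p62, p64}, {p61, p62, p65}, {p61, p63, p65}, {p62, p63, p64}, {p61, p62, p63, p64}, {p61, p62, p63, p65}, {p61, p62, p64, p65}, {p61, p62, p63, p64, p65}}.
int(A) = ⋃ {U ∈ τ : U ⊆ A}. Opens contained in A: ∅.
Taking the union of these: int(A) = ∅.
cl(A) = ⋂ {C closed : A ⊆ C}. Closed sets containing A: {p61, p62}, {p61, p62, p63}, {p61, p62, p64}, {p61, p62, p65}, {p61, p62, p63, p64}, {p61, p62, p63, p65}, {p61, p62, p64, p65}, {p61, p62, p63, p64, p65}.
Intersecting these: cl(A) = {p61, p62}.
∂A = cl(A) ∖ int(A) = {p61, p62} ∖ ∅ = {p61, p62}.


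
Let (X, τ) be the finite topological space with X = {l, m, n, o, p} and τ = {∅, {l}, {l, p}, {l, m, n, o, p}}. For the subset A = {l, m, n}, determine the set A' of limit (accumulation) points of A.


A' = {m, n, o, p}

For each x ∈ X, list the open sets U ∈ τ with x ∈ U, then check whether U ∩ (A ∖ {x}) ≠ ∅ for every such U.
  x = l: open {l} ∋ x has {l} ∩ (A ∖ {l}) = ∅, so x is NOT a limit point.
  x = m: opens ∋ x are {l, m, n, o, p}; each meets A ∖ {m}, so x IS a limit point.
  x = n: opens ∋ x are {l, m, n, o, p}; each meets A ∖ {n}, so x IS a limit point.
  x = o: opens ∋ x are {l, m, n, o, p}; each meets A ∖ {o}, so x IS a limit point.
  x = p: opens ∋ x are {l, p}, {l, m, n, o, p}; each meets A ∖ {p}, so x IS a limit point.
Collecting: A' = {m, n, o, p}.


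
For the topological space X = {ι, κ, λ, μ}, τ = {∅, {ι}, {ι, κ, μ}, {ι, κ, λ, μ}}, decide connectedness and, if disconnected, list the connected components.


(X, τ) is connected.

Find clopen sets (U ∈ τ with X ∖ U ∈ τ):
  U = ∅, X ∖ U = {ι, κ, λ, μ} — both open, so U is clopen.
  U = {ι, κ, λ, μ}, X ∖ U = ∅ — both open, so U is clopen.
Only trivial clopens (∅ and X) exist, so (X, τ) is connected.
Compute connected components by grouping points that agree on all clopens:
  component: {ι, κ, λ, μ}


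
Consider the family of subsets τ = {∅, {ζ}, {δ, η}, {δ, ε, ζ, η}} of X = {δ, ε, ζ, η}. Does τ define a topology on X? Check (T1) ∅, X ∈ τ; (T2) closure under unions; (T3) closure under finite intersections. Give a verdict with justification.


τ is NOT a topology on X.

Axiom (T1): ∅ ∈ τ? Yes; X ∈ τ? Yes.
Axiom (T2/T3): check pairwise unions and intersections of members of τ.
Counterexample for (T2): {ζ} ∪ {δ, η} = {δ, ζ, η} ∉ τ. Therefore τ is NOT a topology.


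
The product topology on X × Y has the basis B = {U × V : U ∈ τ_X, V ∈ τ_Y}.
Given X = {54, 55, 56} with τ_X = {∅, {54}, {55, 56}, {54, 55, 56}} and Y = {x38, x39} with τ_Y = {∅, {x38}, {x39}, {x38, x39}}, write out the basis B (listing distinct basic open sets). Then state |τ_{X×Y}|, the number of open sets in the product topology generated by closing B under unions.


Basis B = {∅ × ∅, {54} × {x38}, {54} × {x39}, {54} × {x38, x39}, {55, 56} × {x38}, {55, 56} × {x39}, {54, 55, 56} × {x38}, {54, 55, 56} × {x39}, {55, 56} × {x38, x39}, {54, 55, 56} × {x38, x39}}; |τ_{X×Y}| = 16.

Enumerate products U × V with U ∈ τ_X, V ∈ τ_Y (deduplicated):
  ∅ × ∅ = {} (∅)
  {54} × {x38} = {(54,x38)}
  {54} × {x39} = {(54,x39)}
  {54} × {x38, x39} = {(54,x38), (54,x39)}
  {55, 56} × {x38} = {(55,x38), (56,x38)}
  {55, 56} × {x39} = {(55,x39), (56,x39)}
  {54, 55, 56} × {x38} = {(54,x38), (55,x38), (56,x38)}
  {54, 55, 56} × {x39} = {(54,x39), (55,x39), (56,x39)}
  {55, 56} × {x38, x39} = {(55,x38), (55,x39), (56,x38), (56,x39)}
  {54, 55, 56} × {x38, x39} = {(54,x38), (54,x39), (55,x38), (55,x39), (56,x38), (56,x39)}
These 10 distinct sets form the basis B.
Close under arbitrary unions to get τ_{X×Y}; counting gives |τ_{X×Y}| = 16.


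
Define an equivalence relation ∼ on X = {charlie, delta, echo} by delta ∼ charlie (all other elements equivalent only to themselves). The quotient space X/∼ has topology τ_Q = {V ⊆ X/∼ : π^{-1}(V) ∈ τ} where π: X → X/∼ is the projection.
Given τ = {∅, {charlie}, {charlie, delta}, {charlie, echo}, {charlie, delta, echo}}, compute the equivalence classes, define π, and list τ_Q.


X/∼ = {[charlie=delta], [echo]}; |τ_Q| = 3.

Equivalence classes: [charlie=delta], [echo].
Quotient map π: X → X/∼ sends charlie ↦ [charlie=delta], delta ↦ [charlie=delta], echo ↦ [echo].
For each subset V ⊆ X/∼, compute π^{-1}(V) ⊆ X and check whether π^{-1}(V) ∈ τ. V is open in τ_Q iff π^{-1}(V) ∈ τ.
  V = {}: π^{-1}(V) = ∅ ∈ τ ✓.
  V = {[charlie=delta]}: π^{-1}(V) = {charlie, delta} ∈ τ ✓.
  V = {[echo]}: π^{-1}(V) = {echo} ∉ τ ✗.
  V = {[charlie=delta], [echo]}: π^{-1}(V) = {charlie, delta, echo} ∈ τ ✓.
Open sets in the quotient: τ_Q = {{}, {[charlie=delta]}, {[charlie=delta], [echo]}} (3 elements).


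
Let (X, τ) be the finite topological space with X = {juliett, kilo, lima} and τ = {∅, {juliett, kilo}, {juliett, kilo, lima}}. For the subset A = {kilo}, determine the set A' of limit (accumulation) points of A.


A' = {juliett, lima}

For each x ∈ X, list the open sets U ∈ τ with x ∈ U, then check whether U ∩ (A ∖ {x}) ≠ ∅ for every such U.
  x = juliett: opens ∋ x are {juliett, kilo}, {juliett, kilo, lima}; each meets A ∖ {juliett}, so x IS a limit point.
  x = kilo: open {juliett, kilo} ∋ x has {juliett, kilo} ∩ (A ∖ {kilo}) = ∅, so x is NOT a limit point.
  x = lima: opens ∋ x are {juliett, kilo, lima}; each meets A ∖ {lima}, so x IS a limit point.
Collecting: A' = {juliett, lima}.


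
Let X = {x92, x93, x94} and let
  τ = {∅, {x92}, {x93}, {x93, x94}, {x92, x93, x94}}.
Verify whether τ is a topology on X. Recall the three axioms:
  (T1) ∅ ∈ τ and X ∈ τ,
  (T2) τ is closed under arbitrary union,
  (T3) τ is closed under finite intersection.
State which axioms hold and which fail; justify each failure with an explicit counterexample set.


τ is NOT a topology on X.

Axiom (T1): ∅ ∈ τ? Yes; X ∈ τ? Yes.
Axiom (T2/T3): check pairwise unions and intersections of members of τ.
Counterexample for (T2): {x92} ∪ {x93} = {x92, x93} ∉ τ. Therefore τ is NOT a topology.


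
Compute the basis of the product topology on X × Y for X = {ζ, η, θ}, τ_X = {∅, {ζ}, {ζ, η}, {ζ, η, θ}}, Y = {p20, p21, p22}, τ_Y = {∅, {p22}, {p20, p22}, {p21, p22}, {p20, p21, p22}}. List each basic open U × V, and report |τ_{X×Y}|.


Basis B = {∅ × ∅, {ζ} × {p22}, {ζ} × {p20, p22}, {ζ} × {p21, p22}, {ζ, η} × {p22}, {ζ} × {p20, p21, p22}, {ζ, η, θ} × {p22}, {ζ, η} × {p20, p22}, {ζ, η} × {p21, p22}, {ζ, η} × {p20, p21, p22}, {ζ, η, θ} × {p20, p22}, {ζ, η, θ} × {p21, p22}, {ζ, η, θ} × {p20, p21, p22}}; |τ_{X×Y}| = 30.

Enumerate products U × V with U ∈ τ_X, V ∈ τ_Y (deduplicated):
  ∅ × ∅ = {} (∅)
  {ζ} × {p22} = {(ζ,p22)}
  {ζ} × {p20, p22} = {(ζ,p20), (ζ,p22)}
  {ζ} × {p21, p22} = {(ζ,p21), (ζ,p22)}
  {ζ, η} × {p22} = {(ζ,p22), (η,p22)}
  {ζ} × {p20, p21, p22} = {(ζ,p20), (ζ,p21), (ζ,p22)}
  {ζ, η, θ} × {p22} = {(ζ,p22), (η,p22), (θ,p22)}
  {ζ, η} × {p20, p22} = {(ζ,p20), (ζ,p22), (η,p20), (η,p22)}
  {ζ, η} × {p21, p22} = {(ζ,p21), (ζ,p22), (η,p21), (η,p22)}
  {ζ, η} × {p20, p21, p22} = {(ζ,p20), (ζ,p21), (ζ,p22), (η,p20), (η,p21), (η,p22)}
  {ζ, η, θ} × {p20, p22} = {(ζ,p20), (ζ,p22), (η,p20), (η,p22), (θ,p20), (θ,p22)}
  {ζ, η, θ} × {p21, p22} = {(ζ,p21), (ζ,p22), (η,p21), (η,p22), (θ,p21), (θ,p22)}
  {ζ, η, θ} × {p20, p21, p22} = {(ζ,p20), (ζ,p21), (ζ,p22), (η,p20), (η,p21), (η,p22), (θ,p20), (θ,p21), (θ,p22)}
These 13 distinct sets form the basis B.
Close under arbitrary unions to get τ_{X×Y}; counting gives |τ_{X×Y}| = 30.


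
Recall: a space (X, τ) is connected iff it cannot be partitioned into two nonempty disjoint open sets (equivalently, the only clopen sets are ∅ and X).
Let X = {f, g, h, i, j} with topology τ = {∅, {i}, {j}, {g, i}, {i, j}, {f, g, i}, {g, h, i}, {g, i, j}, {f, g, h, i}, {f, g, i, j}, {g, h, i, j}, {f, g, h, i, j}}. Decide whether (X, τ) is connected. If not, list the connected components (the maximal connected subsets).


(X, τ) is disconnected; components = [{j}, {f, g, h, i}].

Find clopen sets (U ∈ τ with X ∖ U ∈ τ):
  U = ∅, X ∖ U = {f, g, h, i, j} — both open, so U is clopen.
  U = {j}, X ∖ U = {f, g, h, i} — both open, so U is clopen.
  U = {f, g, h, i}, X ∖ U = {j} — both open, so U is clopen.
  U = {f, g, h, i, j}, X ∖ U = ∅ — both open, so U is clopen.
Nontrivial clopen(s) exist: e.g. {f, g, h, i}. So (X, τ) is disconnected.
Compute connected components by grouping points that agree on all clopens:
  component: {j}
  component: {f, g, h, i}


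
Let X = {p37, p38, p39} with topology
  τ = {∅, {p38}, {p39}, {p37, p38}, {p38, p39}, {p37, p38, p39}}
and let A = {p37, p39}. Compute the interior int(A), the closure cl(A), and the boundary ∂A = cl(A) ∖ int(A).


int(A) = {p39}, cl(A) = {p37, p39}, ∂A = {p37}.

Closed sets in (X, τ) are complements of opens:
  closed(X, τ) = {∅, {p37}, {p39}, {p37, p38}, {p37, p39}, {p37, p38, p39}}.
int(A) = ⋃ {U ∈ τ : U ⊆ A}. Opens contained in A: ∅, {p39}.
Taking the union of these: int(A) = {p39}.
cl(A) = ⋂ {C closed : A ⊆ C}. Closed sets containing A: {p37, p39}, {p37, p38, p39}.
Intersecting these: cl(A) = {p37, p39}.
∂A = cl(A) ∖ int(A) = {p37, p39} ∖ {p39} = {p37}.


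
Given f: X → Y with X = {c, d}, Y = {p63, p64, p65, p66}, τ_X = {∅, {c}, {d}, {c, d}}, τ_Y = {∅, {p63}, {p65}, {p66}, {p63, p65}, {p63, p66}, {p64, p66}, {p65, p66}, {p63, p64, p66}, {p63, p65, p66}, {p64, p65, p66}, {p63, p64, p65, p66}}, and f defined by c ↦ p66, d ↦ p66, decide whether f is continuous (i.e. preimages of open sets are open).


f IS continuous.

Compute f^{-1}(U) for each U ∈ τ_Y:
  U = ∅: f^{-1}(U) = ∅ ∈ τ_X ✓.
  U = {p63}: f^{-1}(U) = ∅ ∈ τ_X ✓.
  U = {p65}: f^{-1}(U) = ∅ ∈ τ_X ✓.
  U = {p66}: f^{-1}(U) = {c, d} ∈ τ_X ✓.
  U = {p63, p65}: f^{-1}(U) = ∅ ∈ τ_X ✓.
  U = {p63, p66}: f^{-1}(U) = {c, d} ∈ τ_X ✓.
  U = {p64, p66}: f^{-1}(U) = {c, d} ∈ τ_X ✓.
  U = {p65, p66}: f^{-1}(U) = {c, d} ∈ τ_X ✓.
  U = {p63, p64, p66}: f^{-1}(U) = {c, d} ∈ τ_X ✓.
  U = {p63, p65, p66}: f^{-1}(U) = {c, d} ∈ τ_X ✓.
  U = {p64, p65, p66}: f^{-1}(U) = {c, d} ∈ τ_X ✓.
  U = {p63, p64, p65, p66}: f^{-1}(U) = {c, d} ∈ τ_X ✓.
Every preimage lies in τ_X, so f IS continuous.


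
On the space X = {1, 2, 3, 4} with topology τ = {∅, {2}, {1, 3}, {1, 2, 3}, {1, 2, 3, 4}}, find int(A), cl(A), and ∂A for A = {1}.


int(A) = ∅, cl(A) = {1, 3, 4}, ∂A = {1, 3, 4}.

Closed sets in (X, τ) are complements of opens:
  closed(X, τ) = {∅, {4}, {2, 4}, {1, 3, 4}, {1, 2, 3, 4}}.
int(A) = ⋃ {U ∈ τ : U ⊆ A}. Opens contained in A: ∅.
Taking the union of these: int(A) = ∅.
cl(A) = ⋂ {C closed : A ⊆ C}. Closed sets containing A: {1, 3, 4}, {1, 2, 3, 4}.
Intersecting these: cl(A) = {1, 3, 4}.
∂A = cl(A) ∖ int(A) = {1, 3, 4} ∖ ∅ = {1, 3, 4}.


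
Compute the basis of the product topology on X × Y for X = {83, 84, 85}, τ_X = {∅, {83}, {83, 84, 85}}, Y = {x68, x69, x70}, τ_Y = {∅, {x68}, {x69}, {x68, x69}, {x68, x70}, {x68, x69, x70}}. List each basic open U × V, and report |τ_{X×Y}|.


Basis B = {∅ × ∅, {83} × {x68}, {83} × {x69}, {83} × {x68, x69}, {83} × {x68, x70}, {83} × {x68, x69, x70}, {83, 84, 85} × {x68}, {83, 84, 85} × {x69}, {83, 84, 85} × {x68, x69}, {83, 84, 85} × {x68, x70}, {83, 84, 85} × {x68, x69, x70}}; |τ_{X×Y}| = 18.

Enumerate products U × V with U ∈ τ_X, V ∈ τ_Y (deduplicated):
  ∅ × ∅ = {} (∅)
  {83} × {x68} = {(83,x68)}
  {83} × {x69} = {(83,x69)}
  {83} × {x68, x69} = {(83,x68), (83,x69)}
  {83} × {x68, x70} = {(83,x68), (83,x70)}
  {83} × {x68, x69, x70} = {(83,x68), (83,x69), (83,x70)}
  {83, 84, 85} × {x68} = {(83,x68), (84,x68), (85,x68)}
  {83, 84, 85} × {x69} = {(83,x69), (84,x69), (85,x69)}
  {83, 84, 85} × {x68, x69} = {(83,x68), (83,x69), (84,x68), (84,x69), (85,x68), (85,x69)}
  {83, 84, 85} × {x68, x70} = {(83,x68), (83,x70), (84,x68), (84,x70), (85,x68), (85,x70)}
  {83, 84, 85} × {x68, x69, x70} = {(83,x68), (83,x69), (83,x70), (84,x68), (84,x69), (84,x70), (85,x68), (85,x69), (85,x70)}
These 11 distinct sets form the basis B.
Close under arbitrary unions to get τ_{X×Y}; counting gives |τ_{X×Y}| = 18.


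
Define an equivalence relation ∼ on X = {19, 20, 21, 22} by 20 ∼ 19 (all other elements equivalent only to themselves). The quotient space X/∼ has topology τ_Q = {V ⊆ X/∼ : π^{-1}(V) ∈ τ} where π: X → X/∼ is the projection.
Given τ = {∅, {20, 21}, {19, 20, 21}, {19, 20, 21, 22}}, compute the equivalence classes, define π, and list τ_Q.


X/∼ = {[19=20], [21], [22]}; |τ_Q| = 3.

Equivalence classes: [19=20], [21], [22].
Quotient map π: X → X/∼ sends 19 ↦ [19=20], 20 ↦ [19=20], 21 ↦ [21], 22 ↦ [22].
For each subset V ⊆ X/∼, compute π^{-1}(V) ⊆ X and check whether π^{-1}(V) ∈ τ. V is open in τ_Q iff π^{-1}(V) ∈ τ.
  V = {}: π^{-1}(V) = ∅ ∈ τ ✓.
  V = {[19=20]}: π^{-1}(V) = {19, 20} ∉ τ ✗.
  V = {[21]}: π^{-1}(V) = {21} ∉ τ ✗.
  V = {[19=20], [21]}: π^{-1}(V) = {19, 20, 21} ∈ τ ✓.
  V = {[22]}: π^{-1}(V) = {22} ∉ τ ✗.
  V = {[19=20], [22]}: π^{-1}(V) = {19, 20, 22} ∉ τ ✗.
  V = {[21], [22]}: π^{-1}(V) = {21, 22} ∉ τ ✗.
  V = {[19=20], [21], [22]}: π^{-1}(V) = {19, 20, 21, 22} ∈ τ ✓.
Open sets in the quotient: τ_Q = {{}, {[19=20], [21]}, {[19=20], [21], [22]}} (3 elements).


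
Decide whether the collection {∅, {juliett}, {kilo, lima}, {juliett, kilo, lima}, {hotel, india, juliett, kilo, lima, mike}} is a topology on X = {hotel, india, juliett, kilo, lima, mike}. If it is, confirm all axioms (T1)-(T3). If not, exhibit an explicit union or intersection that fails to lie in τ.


τ IS a topology on X.

Axiom (T1): ∅ ∈ τ? Yes; X ∈ τ? Yes.
Axiom (T2/T3): check pairwise unions and intersections of members of τ.
All pairwise intersections and unions checked — each lies in τ. Therefore τ satisfies (T1), (T2), (T3): it IS a topology on X.


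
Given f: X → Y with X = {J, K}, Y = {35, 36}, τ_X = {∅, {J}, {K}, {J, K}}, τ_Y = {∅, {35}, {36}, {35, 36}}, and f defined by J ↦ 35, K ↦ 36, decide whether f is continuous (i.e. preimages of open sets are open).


f IS continuous.

Compute f^{-1}(U) for each U ∈ τ_Y:
  U = ∅: f^{-1}(U) = ∅ ∈ τ_X ✓.
  U = {35}: f^{-1}(U) = {J} ∈ τ_X ✓.
  U = {36}: f^{-1}(U) = {K} ∈ τ_X ✓.
  U = {35, 36}: f^{-1}(U) = {J, K} ∈ τ_X ✓.
Every preimage lies in τ_X, so f IS continuous.


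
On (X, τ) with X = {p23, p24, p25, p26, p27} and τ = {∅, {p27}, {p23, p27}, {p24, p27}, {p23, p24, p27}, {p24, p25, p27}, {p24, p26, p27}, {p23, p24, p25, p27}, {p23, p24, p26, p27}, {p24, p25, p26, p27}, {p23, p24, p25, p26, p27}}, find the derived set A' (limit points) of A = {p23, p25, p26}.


A' = ∅

For each x ∈ X, list the open sets U ∈ τ with x ∈ U, then check whether U ∩ (A ∖ {x}) ≠ ∅ for every such U.
  x = p23: open {p23, p27} ∋ x has {p23, p27} ∩ (A ∖ {p23}) = ∅, so x is NOT a limit point.
  x = p24: open {p24, p27} ∋ x has {p24, p27} ∩ (A ∖ {p24}) = ∅, so x is NOT a limit point.
  x = p25: open {p24, p25, p27} ∋ x has {p24, p25, p27} ∩ (A ∖ {p25}) = ∅, so x is NOT a limit point.
  x = p26: open {p24, p26, p27} ∋ x has {p24, p26, p27} ∩ (A ∖ {p26}) = ∅, so x is NOT a limit point.
  x = p27: open {p27} ∋ x has {p27} ∩ (A ∖ {p27}) = ∅, so x is NOT a limit point.
Collecting: A' = ∅.


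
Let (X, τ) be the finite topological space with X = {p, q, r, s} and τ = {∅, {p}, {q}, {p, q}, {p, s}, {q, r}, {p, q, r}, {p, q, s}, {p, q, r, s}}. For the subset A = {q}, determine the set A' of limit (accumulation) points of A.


A' = {r}

For each x ∈ X, list the open sets U ∈ τ with x ∈ U, then check whether U ∩ (A ∖ {x}) ≠ ∅ for every such U.
  x = p: open {p} ∋ x has {p} ∩ (A ∖ {p}) = ∅, so x is NOT a limit point.
  x = q: open {q} ∋ x has {q} ∩ (A ∖ {q}) = ∅, so x is NOT a limit point.
  x = r: opens ∋ x are {q, r}, {p, q, r}, {p, q, r, s}; each meets A ∖ {r}, so x IS a limit point.
  x = s: open {p, s} ∋ x has {p, s} ∩ (A ∖ {s}) = ∅, so x is NOT a limit point.
Collecting: A' = {r}.


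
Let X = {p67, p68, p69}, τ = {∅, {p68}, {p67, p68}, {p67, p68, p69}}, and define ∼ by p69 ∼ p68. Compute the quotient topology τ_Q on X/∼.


X/∼ = {[p67], [p68=p69]}; |τ_Q| = 2.

Equivalence classes: [p67], [p68=p69].
Quotient map π: X → X/∼ sends p67 ↦ [p67], p68 ↦ [p68=p69], p69 ↦ [p68=p69].
For each subset V ⊆ X/∼, compute π^{-1}(V) ⊆ X and check whether π^{-1}(V) ∈ τ. V is open in τ_Q iff π^{-1}(V) ∈ τ.
  V = {}: π^{-1}(V) = ∅ ∈ τ ✓.
  V = {[p67]}: π^{-1}(V) = {p67} ∉ τ ✗.
  V = {[p68=p69]}: π^{-1}(V) = {p68, p69} ∉ τ ✗.
  V = {[p67], [p68=p69]}: π^{-1}(V) = {p67, p68, p69} ∈ τ ✓.
Open sets in the quotient: τ_Q = {{}, {[p67], [p68=p69]}} (2 elements).


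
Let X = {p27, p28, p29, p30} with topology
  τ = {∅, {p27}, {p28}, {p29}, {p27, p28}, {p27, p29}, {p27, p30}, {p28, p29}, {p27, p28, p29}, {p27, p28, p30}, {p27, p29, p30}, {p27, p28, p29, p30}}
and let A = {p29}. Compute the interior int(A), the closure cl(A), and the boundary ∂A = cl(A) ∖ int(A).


int(A) = {p29}, cl(A) = {p29}, ∂A = ∅.

Closed sets in (X, τ) are complements of opens:
  closed(X, τ) = {∅, {p28}, {p29}, {p30}, {p27, p30}, {p28, p29}, {p28, p30}, {p29, p30}, {p27, p28, p30}, {p27, p29, p30}, {p28, p29, p30}, {p27, p28, p29, p30}}.
int(A) = ⋃ {U ∈ τ : U ⊆ A}. Opens contained in A: ∅, {p29}.
Taking the union of these: int(A) = {p29}.
cl(A) = ⋂ {C closed : A ⊆ C}. Closed sets containing A: {p29}, {p28, p29}, {p29, p30}, {p27, p29, p30}, {p28, p29, p30}, {p27, p28, p29, p30}.
Intersecting these: cl(A) = {p29}.
∂A = cl(A) ∖ int(A) = {p29} ∖ {p29} = ∅.


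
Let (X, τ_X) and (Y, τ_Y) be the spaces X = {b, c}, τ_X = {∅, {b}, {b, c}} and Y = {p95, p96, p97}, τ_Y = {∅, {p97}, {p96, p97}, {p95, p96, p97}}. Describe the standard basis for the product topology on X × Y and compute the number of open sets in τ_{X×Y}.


Basis B = {∅ × ∅, {b} × {p97}, {b} × {p96, p97}, {b, c} × {p97}, {b} × {p95, p96, p97}, {b, c} × {p96, p97}, {b, c} × {p95, p96, p97}}; |τ_{X×Y}| = 10.

Enumerate products U × V with U ∈ τ_X, V ∈ τ_Y (deduplicated):
  ∅ × ∅ = {} (∅)
  {b} × {p97} = {(b,p97)}
  {b} × {p96, p97} = {(b,p96), (b,p97)}
  {b, c} × {p97} = {(b,p97), (c,p97)}
  {b} × {p95, p96, p97} = {(b,p95), (b,p96), (b,p97)}
  {b, c} × {p96, p97} = {(b,p96), (b,p97), (c,p96), (c,p97)}
  {b, c} × {p95, p96, p97} = {(b,p95), (b,p96), (b,p97), (c,p95), (c,p96), (c,p97)}
These 7 distinct sets form the basis B.
Close under arbitrary unions to get τ_{X×Y}; counting gives |τ_{X×Y}| = 10.


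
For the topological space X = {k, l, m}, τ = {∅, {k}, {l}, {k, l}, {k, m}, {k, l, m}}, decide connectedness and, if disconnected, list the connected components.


(X, τ) is disconnected; components = [{l}, {k, m}].

Find clopen sets (U ∈ τ with X ∖ U ∈ τ):
  U = ∅, X ∖ U = {k, l, m} — both open, so U is clopen.
  U = {l}, X ∖ U = {k, m} — both open, so U is clopen.
  U = {k, m}, X ∖ U = {l} — both open, so U is clopen.
  U = {k, l, m}, X ∖ U = ∅ — both open, so U is clopen.
Nontrivial clopen(s) exist: e.g. {l}. So (X, τ) is disconnected.
Compute connected components by grouping points that agree on all clopens:
  component: {l}
  component: {k, m}


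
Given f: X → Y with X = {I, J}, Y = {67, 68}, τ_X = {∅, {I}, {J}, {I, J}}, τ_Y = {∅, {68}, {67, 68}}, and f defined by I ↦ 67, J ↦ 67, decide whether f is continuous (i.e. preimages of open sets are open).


f IS continuous.

Compute f^{-1}(U) for each U ∈ τ_Y:
  U = ∅: f^{-1}(U) = ∅ ∈ τ_X ✓.
  U = {68}: f^{-1}(U) = ∅ ∈ τ_X ✓.
  U = {67, 68}: f^{-1}(U) = {I, J} ∈ τ_X ✓.
Every preimage lies in τ_X, so f IS continuous.


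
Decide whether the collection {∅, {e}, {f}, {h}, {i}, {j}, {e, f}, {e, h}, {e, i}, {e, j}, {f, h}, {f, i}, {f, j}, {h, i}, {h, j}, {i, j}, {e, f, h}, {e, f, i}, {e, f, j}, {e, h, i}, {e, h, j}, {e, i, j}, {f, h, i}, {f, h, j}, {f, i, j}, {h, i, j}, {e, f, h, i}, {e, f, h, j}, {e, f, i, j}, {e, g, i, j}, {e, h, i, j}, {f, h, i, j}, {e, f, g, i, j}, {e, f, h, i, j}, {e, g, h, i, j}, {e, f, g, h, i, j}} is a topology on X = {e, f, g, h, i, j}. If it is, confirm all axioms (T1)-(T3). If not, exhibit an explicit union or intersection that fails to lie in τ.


τ IS a topology on X.

Axiom (T1): ∅ ∈ τ? Yes; X ∈ τ? Yes.
Axiom (T2/T3): check pairwise unions and intersections of members of τ.
All pairwise intersections and unions checked — each lies in τ. Therefore τ satisfies (T1), (T2), (T3): it IS a topology on X.


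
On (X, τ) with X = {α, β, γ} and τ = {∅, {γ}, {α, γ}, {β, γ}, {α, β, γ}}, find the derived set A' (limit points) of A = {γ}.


A' = {α, β}

For each x ∈ X, list the open sets U ∈ τ with x ∈ U, then check whether U ∩ (A ∖ {x}) ≠ ∅ for every such U.
  x = α: opens ∋ x are {α, γ}, {α, β, γ}; each meets A ∖ {α}, so x IS a limit point.
  x = β: opens ∋ x are {β, γ}, {α, β, γ}; each meets A ∖ {β}, so x IS a limit point.
  x = γ: open {γ} ∋ x has {γ} ∩ (A ∖ {γ}) = ∅, so x is NOT a limit point.
Collecting: A' = {α, β}.


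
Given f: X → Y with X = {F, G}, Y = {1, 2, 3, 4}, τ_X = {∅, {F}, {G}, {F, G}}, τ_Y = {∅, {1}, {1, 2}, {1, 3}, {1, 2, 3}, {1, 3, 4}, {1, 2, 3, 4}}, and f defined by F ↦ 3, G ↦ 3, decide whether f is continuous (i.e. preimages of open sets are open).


f IS continuous.

Compute f^{-1}(U) for each U ∈ τ_Y:
  U = ∅: f^{-1}(U) = ∅ ∈ τ_X ✓.
  U = {1}: f^{-1}(U) = ∅ ∈ τ_X ✓.
  U = {1, 2}: f^{-1}(U) = ∅ ∈ τ_X ✓.
  U = {1, 3}: f^{-1}(U) = {F, G} ∈ τ_X ✓.
  U = {1, 2, 3}: f^{-1}(U) = {F, G} ∈ τ_X ✓.
  U = {1, 3, 4}: f^{-1}(U) = {F, G} ∈ τ_X ✓.
  U = {1, 2, 3, 4}: f^{-1}(U) = {F, G} ∈ τ_X ✓.
Every preimage lies in τ_X, so f IS continuous.


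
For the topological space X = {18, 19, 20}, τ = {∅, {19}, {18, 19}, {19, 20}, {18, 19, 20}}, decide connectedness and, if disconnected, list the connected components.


(X, τ) is connected.

Find clopen sets (U ∈ τ with X ∖ U ∈ τ):
  U = ∅, X ∖ U = {18, 19, 20} — both open, so U is clopen.
  U = {18, 19, 20}, X ∖ U = ∅ — both open, so U is clopen.
Only trivial clopens (∅ and X) exist, so (X, τ) is connected.
Compute connected components by grouping points that agree on all clopens:
  component: {18, 19, 20}


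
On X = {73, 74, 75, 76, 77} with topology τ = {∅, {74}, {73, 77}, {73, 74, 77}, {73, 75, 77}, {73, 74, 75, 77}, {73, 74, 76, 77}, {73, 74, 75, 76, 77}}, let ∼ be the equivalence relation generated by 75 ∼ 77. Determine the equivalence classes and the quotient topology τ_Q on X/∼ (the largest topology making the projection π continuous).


X/∼ = {[73], [74], [75=77], [76]}; |τ_Q| = 5.

Equivalence classes: [73], [74], [75=77], [76].
Quotient map π: X → X/∼ sends 73 ↦ [73], 74 ↦ [74], 75 ↦ [75=77], 76 ↦ [76], 77 ↦ [75=77].
For each subset V ⊆ X/∼, compute π^{-1}(V) ⊆ X and check whether π^{-1}(V) ∈ τ. V is open in τ_Q iff π^{-1}(V) ∈ τ.
  V = {}: π^{-1}(V) = ∅ ∈ τ ✓.
  V = {[73]}: π^{-1}(V) = {73} ∉ τ ✗.
  V = {[74]}: π^{-1}(V) = {74} ∈ τ ✓.
  V = {[73], [74]}: π^{-1}(V) = {73, 74} ∉ τ ✗.
  V = {[75=77]}: π^{-1}(V) = {75, 77} ∉ τ ✗.
  V = {[73], [75=77]}: π^{-1}(V) = {73, 75, 77} ∈ τ ✓.
  V = {[74], [75=77]}: π^{-1}(V) = {74, 75, 77} ∉ τ ✗.
  V = {[73], [74], [75=77]}: π^{-1}(V) = {73, 74, 75, 77} ∈ τ ✓.
  V = {[76]}: π^{-1}(V) = {76} ∉ τ ✗.
  V = {[73], [76]}: π^{-1}(V) = {73, 76} ∉ τ ✗.
  V = {[74], [76]}: π^{-1}(V) = {74, 76} ∉ τ ✗.
  V = {[73], [74], [76]}: π^{-1}(V) = {73, 74, 76} ∉ τ ✗.
  V = {[75=77], [76]}: π^{-1}(V) = {75, 76, 77} ∉ τ ✗.
  V = {[73], [75=77], [76]}: π^{-1}(V) = {73, 75, 76, 77} ∉ τ ✗.
  V = {[74], [75=77], [76]}: π^{-1}(V) = {74, 75, 76, 77} ∉ τ ✗.
  V = {[73], [74], [75=77], [76]}: π^{-1}(V) = {73, 74, 75, 76, 77} ∈ τ ✓.
Open sets in the quotient: τ_Q = {{}, {[74]}, {[73], [75=77]}, {[73], [74], [75=77]}, {[73], [74], [75=77], [76]}} (5 elements).
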